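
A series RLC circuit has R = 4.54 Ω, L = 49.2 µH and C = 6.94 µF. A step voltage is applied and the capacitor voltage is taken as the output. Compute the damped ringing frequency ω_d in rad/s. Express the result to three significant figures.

For a series RLC circuit (capacitor voltage as output), ω_n = 1/√(LC) = 1/√(49.2 µH · 6.94 µF) = 54100 rad/s.
ζ = (R/2)·√(C/L) = (4.54/2)·√(6.94 µF/49.2 µH) = 0.853.
The damped frequency ω_d = ω_n√(1−ζ²) = 28300 rad/s.

ω_d ≈ 28300 rad/s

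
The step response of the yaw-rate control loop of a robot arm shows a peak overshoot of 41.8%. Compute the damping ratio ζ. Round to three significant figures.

Inverting the overshoot relation: ζ = |ln 0.418|/√(π² + ln²0.418) = 0.268.

ζ ≈ 0.268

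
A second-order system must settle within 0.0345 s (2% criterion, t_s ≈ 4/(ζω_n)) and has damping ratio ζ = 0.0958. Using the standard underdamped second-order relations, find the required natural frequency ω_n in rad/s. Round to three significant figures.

Rearranging t_s ≈ 4/(ζω_n) gives ω_n = 4/(ζ·t_s) = 4/(0.0958 × 0.0345) = 1210 rad/s.

ω_n ≈ 1210 rad/s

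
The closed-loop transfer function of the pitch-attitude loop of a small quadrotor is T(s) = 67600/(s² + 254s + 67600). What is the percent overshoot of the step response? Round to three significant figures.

%OS ≈ 17.2%

ω_n = √67600 = 260 rad/s; ζ = 254/(2·260) = 0.488.
Overshoot: exp(−π·0.488/√(1−0.488²)) = 0.172, i.e. 17.2%.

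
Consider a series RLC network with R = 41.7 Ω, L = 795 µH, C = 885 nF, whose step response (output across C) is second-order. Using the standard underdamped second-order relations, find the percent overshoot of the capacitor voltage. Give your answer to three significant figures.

For a series RLC circuit (capacitor voltage as output), ω_n = 1/√(LC) = 1/√(795 µH · 885 nF) = 37700 rad/s.
ζ = (R/2)·√(C/L) = (41.7/2)·√(885 nF/795 µH) = 0.696.
%OS = 100·exp(−πζ/√(1−ζ²)) = 4.77%.

%OS ≈ 4.77%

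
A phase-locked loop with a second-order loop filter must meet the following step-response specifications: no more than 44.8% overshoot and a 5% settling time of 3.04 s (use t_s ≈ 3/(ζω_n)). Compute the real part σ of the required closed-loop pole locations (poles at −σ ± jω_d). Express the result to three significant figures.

σ ≈ 0.987

The settling-time spec alone fixes σ = ζω_n = 3/t_s = 3/3.04 = 0.987.
(Overshoot then fixes ζ = 0.248 and hence ω_d = σ·√(1−ζ²)/ζ = 3.86 rad/s.)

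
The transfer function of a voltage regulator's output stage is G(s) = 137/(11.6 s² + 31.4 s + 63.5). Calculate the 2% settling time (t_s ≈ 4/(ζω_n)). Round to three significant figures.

Dividing through by 11.6: denominator becomes s² + 2.707 s + 5.474.
So ω_n = √5.474 = 2.34 rad/s and ζ = 2.707/(2·2.34) = 0.578.
t_s ≈ 4/(ζω_n) = 2.96 s.

t_s ≈ 2.96 s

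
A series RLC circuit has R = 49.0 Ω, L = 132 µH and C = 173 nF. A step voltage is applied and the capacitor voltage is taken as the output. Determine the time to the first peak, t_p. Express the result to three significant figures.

For a series RLC circuit (capacitor voltage as output), ω_n = 1/√(LC) = 1/√(132 µH · 173 nF) = 209000 rad/s.
ζ = (R/2)·√(C/L) = (49.0/2)·√(173 nF/132 µH) = 0.887.
ω_d = ω_n√(1−ζ²) = 96600 rad/s. t_p = π/ω_d = 0.0000325 s.

t_p ≈ 0.0000325 s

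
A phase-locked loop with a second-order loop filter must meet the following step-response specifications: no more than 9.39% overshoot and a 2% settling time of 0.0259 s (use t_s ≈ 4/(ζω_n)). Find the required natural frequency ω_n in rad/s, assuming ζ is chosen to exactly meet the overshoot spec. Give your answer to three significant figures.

ω_n ≈ 257 rad/s

ζ = −ln(OS)/√(π² + (ln OS)²). With OS = 0.0939, ln OS = −2.366 and ζ = 2.366/3.933 = 0.602.
From t_s ≈ 4/(ζω_n): ω_n = 4/(ζ·t_s) = 4/(0.602·0.0259) = 257 rad/s.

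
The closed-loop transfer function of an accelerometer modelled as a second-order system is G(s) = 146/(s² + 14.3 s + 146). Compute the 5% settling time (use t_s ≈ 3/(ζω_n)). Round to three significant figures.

t_s ≈ 0.420 s

Matching coefficients with s² + 2ζω_n s + ω_n² gives ω_n² = 146 ⇒ ω_n = 12.1 rad/s, and ζ = 14.3/(2ω_n) = 0.592.
t_s ≈ 3/(ζω_n) = 3/(0.592·12.1) = 0.420 s.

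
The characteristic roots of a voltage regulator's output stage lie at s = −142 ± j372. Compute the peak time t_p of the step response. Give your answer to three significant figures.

t_p = π/ω_d with ω_d = 372 (the imaginary part), so t_p = 0.00845 s.

t_p ≈ 0.00845 s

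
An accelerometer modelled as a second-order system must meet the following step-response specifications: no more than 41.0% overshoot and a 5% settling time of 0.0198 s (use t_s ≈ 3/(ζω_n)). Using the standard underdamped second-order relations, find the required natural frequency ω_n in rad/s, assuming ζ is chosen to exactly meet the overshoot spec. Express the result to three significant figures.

ω_n ≈ 555 rad/s

From %OS = 100·exp(−πζ/√(1−ζ²)), invert to get ζ = −ln(OS)/√(π² + ln²(OS)) with OS = 0.410.
−ln 0.410 = 0.8916, so ζ = 0.8916/√(π² + 0.7949) = 0.273.
From t_s ≈ 3/(ζω_n): ω_n = 3/(ζ·t_s) = 3/(0.273·0.0198) = 555 rad/s.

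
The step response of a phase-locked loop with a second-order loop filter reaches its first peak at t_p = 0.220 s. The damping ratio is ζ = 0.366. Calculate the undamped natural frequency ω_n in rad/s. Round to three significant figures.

ω_n ≈ 15.3 rad/s

Peak time t_p = π/ω_d, so ω_d = π/t_p = π/0.220 = 14.3 rad/s.
ω_n = ω_d/√(1−ζ²) = 14.3/√0.866 = 15.3 rad/s.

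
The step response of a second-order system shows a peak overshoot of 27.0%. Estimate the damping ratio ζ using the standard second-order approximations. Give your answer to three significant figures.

Inverting the overshoot relation: ζ = |ln 0.270|/√(π² + ln²0.270) = 0.385.

ζ ≈ 0.385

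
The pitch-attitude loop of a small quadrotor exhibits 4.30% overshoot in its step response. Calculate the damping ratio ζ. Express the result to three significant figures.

From %OS = 100·exp(−πζ/√(1−ζ²)), invert to get ζ = −ln(OS)/√(π² + ln²(OS)) with OS = 0.0430.
−ln 0.0430 = 3.147, so ζ = 3.147/√(π² + 9.901) = 0.708.

ζ ≈ 0.708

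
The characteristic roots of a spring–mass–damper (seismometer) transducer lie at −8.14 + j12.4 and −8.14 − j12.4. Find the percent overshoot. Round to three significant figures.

|pole| = ω_n = √(8.14² + 12.4²) = 14.8 rad/s; ζ = cos θ = σ/ω_n = 0.549.
%OS = 100 e^{−πζ/√(1−ζ²)} with ζ = 0.549 gives 12.7%.

%OS ≈ 12.7%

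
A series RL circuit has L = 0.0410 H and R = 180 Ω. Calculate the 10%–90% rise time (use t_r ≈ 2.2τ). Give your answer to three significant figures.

t_r ≈ 0.000501 s

τ = L/R = 0.0410/180 = 0.000228 s.
t_r ≈ 2.2τ = 0.000501 s.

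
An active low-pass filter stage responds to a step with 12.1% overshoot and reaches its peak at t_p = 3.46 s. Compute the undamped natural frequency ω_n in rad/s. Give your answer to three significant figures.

From the overshoot, ζ = −ln(OS)/√(π²+ln²(OS)) = 0.558.
t_p = π/ω_d ⇒ ω_d = 0.908 rad/s; then ω_n = ω_d/√(1−ζ²) = 1.09 rad/s.

ω_n ≈ 1.09 rad/s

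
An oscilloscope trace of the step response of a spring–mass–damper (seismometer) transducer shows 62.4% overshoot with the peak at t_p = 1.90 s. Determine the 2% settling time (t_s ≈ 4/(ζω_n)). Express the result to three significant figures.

t_s ≈ 16.1 s

The overshoot fixes ζ = −ln(OS)/√(π²+ln²(OS)) = 0.148.
t_p = π/ω_d ⇒ ω_d = 1.65 rad/s; then ω_n = ω_d/√(1−ζ²) = 1.67 rad/s.
t_s ≈ 4/(ζω_n) = 4/(0.148·1.67) = 16.1 s.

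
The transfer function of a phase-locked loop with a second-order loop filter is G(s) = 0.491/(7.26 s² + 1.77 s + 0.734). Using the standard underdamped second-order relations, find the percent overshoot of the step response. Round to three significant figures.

Dividing through by 7.26: denominator becomes s² + 0.2438 s + 0.1011.
So ω_n = √0.1011 = 0.318 rad/s and ζ = 0.2438/(2·0.318) = 0.383.
%OS = 100·exp(−πζ/√(1−ζ²)) = 27.1%.

%OS ≈ 27.1%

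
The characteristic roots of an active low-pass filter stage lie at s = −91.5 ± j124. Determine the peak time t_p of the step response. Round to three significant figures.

t_p = π/ω_d with ω_d = 124 (the imaginary part), so t_p = 0.0253 s.

t_p ≈ 0.0253 s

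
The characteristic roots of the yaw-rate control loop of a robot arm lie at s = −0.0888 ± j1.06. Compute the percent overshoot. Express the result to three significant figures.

The poles are at −σ ± jω_d with σ = 0.0888 and ω_d = 1.06, so ω_n = √(σ²+ω_d²) = 1.06 rad/s and ζ = σ/ω_n = 0.0835.
%OS = 100·exp(−πζ/√(1−ζ²)) = 76.9%.

%OS ≈ 76.9%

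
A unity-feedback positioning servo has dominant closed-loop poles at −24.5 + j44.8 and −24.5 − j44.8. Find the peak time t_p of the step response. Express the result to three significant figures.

t_p ≈ 0.0701 s

t_p = π/ω_d with ω_d = 44.8 (the imaginary part), so t_p = 0.0701 s.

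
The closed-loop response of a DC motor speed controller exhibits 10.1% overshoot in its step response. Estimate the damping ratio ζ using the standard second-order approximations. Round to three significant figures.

Inverting the overshoot relation: ζ = |ln 0.101|/√(π² + ln²0.101) = 0.589.

ζ ≈ 0.589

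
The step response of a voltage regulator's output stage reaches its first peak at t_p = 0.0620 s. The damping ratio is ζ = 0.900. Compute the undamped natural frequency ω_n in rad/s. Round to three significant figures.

ω_n ≈ 116 rad/s

Peak time t_p = π/ω_d, so ω_d = π/t_p = π/0.0620 = 50.7 rad/s.
ω_n = ω_d/√(1−ζ²) = 50.7/√0.190 = 116 rad/s.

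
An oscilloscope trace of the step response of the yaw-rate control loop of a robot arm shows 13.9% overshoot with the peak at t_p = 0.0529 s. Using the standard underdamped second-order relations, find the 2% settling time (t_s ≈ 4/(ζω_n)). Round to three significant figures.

t_s ≈ 0.107 s

From the overshoot, ζ = −ln(OS)/√(π²+ln²(OS)) = 0.532.
From t_p = π/ω_d, ω_d = π/0.0529 = 59.4 rad/s, so ω_n = ω_d/√(1−ζ²) = 70.1 rad/s.
t_s ≈ 4/(ζω_n) = 4/(0.532·70.1) = 0.107 s.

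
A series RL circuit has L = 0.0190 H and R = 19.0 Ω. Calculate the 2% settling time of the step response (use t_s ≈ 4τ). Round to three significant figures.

τ = L/R = 0.0190/19.0 = 0.00100 s.
t_s ≈ 4τ = 0.00400 s.

t_s ≈ 0.00400 s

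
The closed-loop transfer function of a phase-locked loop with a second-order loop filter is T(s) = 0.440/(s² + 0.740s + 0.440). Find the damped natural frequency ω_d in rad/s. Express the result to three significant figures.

ω_d ≈ 0.551 rad/s

ω_n = √0.440 = 0.663 rad/s; ζ = 0.740/(2·0.663) = 0.558.
ω_d = ω_n√(1−ζ²) = 0.551 rad/s.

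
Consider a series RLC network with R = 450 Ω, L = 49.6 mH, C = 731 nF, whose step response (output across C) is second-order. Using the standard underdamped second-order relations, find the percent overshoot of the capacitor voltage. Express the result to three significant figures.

For a series RLC circuit (capacitor voltage as output), ω_n = 1/√(LC) = 1/√(49.6 mH · 731 nF) = 5250 rad/s.
ζ = (R/2)·√(C/L) = (450/2)·√(731 nF/49.6 mH) = 0.864.
%OS = 100·exp(−πζ/√(1−ζ²)) = 0.458%.

%OS ≈ 0.458%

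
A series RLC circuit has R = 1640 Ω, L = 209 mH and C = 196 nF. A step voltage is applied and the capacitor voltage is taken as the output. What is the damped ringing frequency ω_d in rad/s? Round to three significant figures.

For a series RLC circuit (capacitor voltage as output), ω_n = 1/√(LC) = 1/√(209 mH · 196 nF) = 4940 rad/s.
ζ = (R/2)·√(C/L) = (1640/2)·√(196 nF/209 mH) = 0.794.
The damped frequency ω_d = ω_n√(1−ζ²) = 3000 rad/s.

ω_d ≈ 3000 rad/s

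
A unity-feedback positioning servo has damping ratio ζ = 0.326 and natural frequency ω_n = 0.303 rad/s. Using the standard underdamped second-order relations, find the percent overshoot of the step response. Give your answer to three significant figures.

%OS ≈ 33.8%

For an underdamped second-order system, %OS = 100·exp(−πζ/√(1−ζ²)).
πζ/√(1−ζ²) = π·0.326/√(1−0.106) = 1.083, so %OS = 100·e^(−1.083) = 33.8%.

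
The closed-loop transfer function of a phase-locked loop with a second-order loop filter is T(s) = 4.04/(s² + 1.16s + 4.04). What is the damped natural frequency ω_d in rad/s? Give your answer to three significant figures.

ω_d ≈ 1.92 rad/s

Matching coefficients with s² + 2ζω_n s + ω_n² gives ω_n² = 4.04 ⇒ ω_n = 2.01 rad/s, and ζ = 1.16/(2ω_n) = 0.289.
The damped frequency ω_d = ω_n√(1−ζ²) = 1.92 rad/s.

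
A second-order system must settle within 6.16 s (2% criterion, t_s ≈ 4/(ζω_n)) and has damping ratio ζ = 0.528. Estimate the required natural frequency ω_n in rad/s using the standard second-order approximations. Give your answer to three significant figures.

ω_n ≈ 1.23 rad/s

Rearranging t_s ≈ 4/(ζω_n) gives ω_n = 4/(ζ·t_s) = 4/(0.528 × 6.16) = 1.23 rad/s.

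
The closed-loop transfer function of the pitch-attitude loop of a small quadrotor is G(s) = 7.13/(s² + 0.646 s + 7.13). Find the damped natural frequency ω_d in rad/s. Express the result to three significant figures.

Comparing the denominator to s² + 2ζω_n s + ω_n²: ω_n = √7.13 = 2.67 rad/s, and 2ζω_n = 0.646 so ζ = 0.646/(2·2.67) = 0.121.
The damped frequency ω_d = ω_n√(1−ζ²) = 2.65 rad/s.

ω_d ≈ 2.65 rad/s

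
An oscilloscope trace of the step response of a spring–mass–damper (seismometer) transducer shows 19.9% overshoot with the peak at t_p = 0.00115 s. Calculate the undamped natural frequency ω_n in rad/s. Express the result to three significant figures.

ω_n ≈ 3070 rad/s

ζ from %OS: ζ = |ln 0.199|/√(π²+ln²0.199) = 0.457.
t_p = π/ω_d ⇒ ω_d = 2730 rad/s; then ω_n = ω_d/√(1−ζ²) = 3070 rad/s.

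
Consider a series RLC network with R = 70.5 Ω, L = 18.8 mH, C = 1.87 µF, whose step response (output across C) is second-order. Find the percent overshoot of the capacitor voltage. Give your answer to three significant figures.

For a series RLC circuit (capacitor voltage as output), ω_n = 1/√(LC) = 1/√(18.8 mH · 1.87 µF) = 5330 rad/s.
ζ = (R/2)·√(C/L) = (70.5/2)·√(1.87 µF/18.8 mH) = 0.352.
%OS = 100·exp(−πζ/√(1−ζ²)) = 30.7%.

%OS ≈ 30.7%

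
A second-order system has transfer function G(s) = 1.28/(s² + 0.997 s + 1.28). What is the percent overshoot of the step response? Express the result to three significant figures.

Matching coefficients with s² + 2ζω_n s + ω_n² gives ω_n² = 1.28 ⇒ ω_n = 1.13 rad/s, and ζ = 0.997/(2ω_n) = 0.441.
%OS = 100·exp(−πζ/√(1−ζ²)) = 21.4%.

%OS ≈ 21.4%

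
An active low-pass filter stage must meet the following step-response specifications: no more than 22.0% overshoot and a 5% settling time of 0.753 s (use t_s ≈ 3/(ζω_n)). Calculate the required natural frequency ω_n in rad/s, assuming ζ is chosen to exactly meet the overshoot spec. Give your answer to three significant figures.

Inverting the overshoot relation: ζ = |ln 0.220|/√(π² + ln²0.220) = 0.434.
From t_s ≈ 3/(ζω_n): ω_n = 3/(ζ·t_s) = 3/(0.434·0.753) = 9.18 rad/s.

ω_n ≈ 9.18 rad/s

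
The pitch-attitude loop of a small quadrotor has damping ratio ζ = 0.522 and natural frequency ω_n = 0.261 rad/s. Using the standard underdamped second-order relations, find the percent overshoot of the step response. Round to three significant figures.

For an underdamped second-order system, %OS = 100·exp(−πζ/√(1−ζ²)).
πζ/√(1−ζ²) = π·0.522/√(1−0.272) = 1.923, so %OS = 100·e^(−1.923) = 14.6%.

%OS ≈ 14.6%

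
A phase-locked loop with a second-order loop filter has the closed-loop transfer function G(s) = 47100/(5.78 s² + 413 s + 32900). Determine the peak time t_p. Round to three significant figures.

Dividing through by 5.78: denominator becomes s² + 71.45 s + 5692.
So ω_n = √5692 = 75.4 rad/s and ζ = 71.45/(2·75.4) = 0.474.
The damped frequency ω_d = ω_n√(1−ζ²) = 66.5 rad/s. t_p = π/ω_d = 0.0473 s.

t_p ≈ 0.0473 s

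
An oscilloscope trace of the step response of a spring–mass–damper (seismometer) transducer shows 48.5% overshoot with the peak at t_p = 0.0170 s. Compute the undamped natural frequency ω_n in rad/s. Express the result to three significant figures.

ω_n ≈ 190 rad/s

From the overshoot, ζ = −ln(OS)/√(π²+ln²(OS)) = 0.224.
t_p = π/ω_d ⇒ ω_d = 185 rad/s; then ω_n = ω_d/√(1−ζ²) = 190 rad/s.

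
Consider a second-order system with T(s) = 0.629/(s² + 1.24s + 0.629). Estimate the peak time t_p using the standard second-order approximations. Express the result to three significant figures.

Matching coefficients with s² + 2ζω_n s + ω_n² gives ω_n² = 0.629 ⇒ ω_n = 0.793 rad/s, and ζ = 1.24/(2ω_n) = 0.782.
ω_d = ω_n√(1−ζ²) = 0.495 rad/s. Then t_p = π/ω_d = 6.35 s.

t_p ≈ 6.35 s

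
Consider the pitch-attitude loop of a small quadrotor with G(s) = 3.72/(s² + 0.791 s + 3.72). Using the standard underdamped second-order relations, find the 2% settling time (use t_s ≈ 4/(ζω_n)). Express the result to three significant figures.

ω_n = √3.72 = 1.93 rad/s; ζ = 0.791/(2·1.93) = 0.205.
t_s ≈ 4/(ζω_n) = 4/(0.205·1.93) = 10.1 s.

t_s ≈ 10.1 s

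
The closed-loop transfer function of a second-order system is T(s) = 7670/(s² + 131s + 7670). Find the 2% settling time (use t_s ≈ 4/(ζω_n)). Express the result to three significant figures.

Matching coefficients with s² + 2ζω_n s + ω_n² gives ω_n² = 7670 ⇒ ω_n = 87.6 rad/s, and ζ = 131/(2ω_n) = 0.748.
t_s ≈ 4/(ζω_n) = 4/(0.748·87.6) = 0.0611 s.

t_s ≈ 0.0611 s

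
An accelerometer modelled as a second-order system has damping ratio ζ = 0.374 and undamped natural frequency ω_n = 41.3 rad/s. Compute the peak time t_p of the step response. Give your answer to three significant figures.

t_p ≈ 0.0820 s

The damped frequency is ω_d = ω_n√(1−ζ²) = 41.3·√(1−0.140) = 38.3 rad/s.
Peak time t_p = π/ω_d = π/38.3 = 0.0820 s.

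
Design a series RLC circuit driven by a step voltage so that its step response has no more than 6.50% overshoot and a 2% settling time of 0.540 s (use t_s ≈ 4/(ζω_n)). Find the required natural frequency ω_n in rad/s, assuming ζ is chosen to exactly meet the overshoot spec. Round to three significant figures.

ω_n ≈ 11.3 rad/s

ζ = −ln(OS)/√(π² + (ln OS)²). With OS = 0.0650, ln OS = −2.733 and ζ = 2.733/4.164 = 0.656.
From t_s ≈ 4/(ζω_n): ω_n = 4/(ζ·t_s) = 4/(0.656·0.540) = 11.3 rad/s.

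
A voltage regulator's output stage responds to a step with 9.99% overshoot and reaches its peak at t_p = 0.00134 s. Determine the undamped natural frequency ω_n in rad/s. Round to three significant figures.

From the overshoot, ζ = −ln(OS)/√(π²+ln²(OS)) = 0.591.
t_p = π/ω_d ⇒ ω_d = 2340 rad/s; then ω_n = ω_d/√(1−ζ²) = 2910 rad/s.

ω_n ≈ 2910 rad/s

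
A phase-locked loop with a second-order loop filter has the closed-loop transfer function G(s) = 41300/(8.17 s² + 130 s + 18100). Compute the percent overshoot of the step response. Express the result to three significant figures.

Dividing through by 8.17: denominator becomes s² + 15.91 s + 2215.
So ω_n = √2215 = 47.1 rad/s and ζ = 15.91/(2·47.1) = 0.169.
%OS = 100·exp(−πζ/√(1−ζ²)) = 58.3%.

%OS ≈ 58.3%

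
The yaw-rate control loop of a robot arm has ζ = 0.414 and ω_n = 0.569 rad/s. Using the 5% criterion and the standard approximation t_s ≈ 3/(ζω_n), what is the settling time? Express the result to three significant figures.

t_s ≈ 3/(ζω_n) = 3/(0.414 × 0.569) = 12.7 s.

t_s ≈ 12.7 s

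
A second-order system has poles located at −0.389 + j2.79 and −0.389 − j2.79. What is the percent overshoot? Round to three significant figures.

|pole| = ω_n = √(0.389² + 2.79²) = 2.82 rad/s; ζ = cos θ = σ/ω_n = 0.138.
Overshoot: exp(−π·0.138/√(1−0.138²)) = 0.645, i.e. 64.5%.

%OS ≈ 64.5%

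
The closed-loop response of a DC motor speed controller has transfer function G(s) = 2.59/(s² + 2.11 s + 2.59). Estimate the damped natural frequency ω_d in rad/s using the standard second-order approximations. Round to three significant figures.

ω_d ≈ 1.22 rad/s

ω_n = √2.59 = 1.61 rad/s; ζ = 2.11/(2·1.61) = 0.656.
ω_d = 1.61·√(1 − 0.656²) = 1.22 rad/s.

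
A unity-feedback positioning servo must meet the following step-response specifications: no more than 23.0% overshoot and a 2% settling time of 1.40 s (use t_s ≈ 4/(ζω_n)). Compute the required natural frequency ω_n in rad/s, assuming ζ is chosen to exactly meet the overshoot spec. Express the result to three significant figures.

ζ = −ln(OS)/√(π² + (ln OS)²). With OS = 0.230, ln OS = −1.470 and ζ = 1.470/3.468 = 0.424.
Then ω_n = 4/(ζ t_s) = 4/(0.424 × 1.40) = 6.74 rad/s.

ω_n ≈ 6.74 rad/s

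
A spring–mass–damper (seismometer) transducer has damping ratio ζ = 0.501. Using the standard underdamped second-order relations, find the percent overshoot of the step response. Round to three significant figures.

For an underdamped second-order system, %OS = 100·exp(−πζ/√(1−ζ²)).
πζ/√(1−ζ²) = π·0.501/√(1−0.251) = 1.819, so %OS = 100·e^(−1.819) = 16.2%.

%OS ≈ 16.2%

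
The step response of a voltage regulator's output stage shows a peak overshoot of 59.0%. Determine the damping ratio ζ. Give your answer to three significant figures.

ζ ≈ 0.166

From %OS = 100·exp(−πζ/√(1−ζ²)), invert to get ζ = −ln(OS)/√(π² + ln²(OS)) with OS = 0.590.
−ln 0.590 = 0.5276, so ζ = 0.5276/√(π² + 0.2784) = 0.166.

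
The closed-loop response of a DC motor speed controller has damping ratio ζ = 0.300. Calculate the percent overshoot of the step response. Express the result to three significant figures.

%OS ≈ 37.2%

For an underdamped second-order system, %OS = 100·exp(−πζ/√(1−ζ²)).
πζ/√(1−ζ²) = π·0.300/√(1−0.0900) = 0.9880, so %OS = 100·e^(−0.9880) = 37.2%.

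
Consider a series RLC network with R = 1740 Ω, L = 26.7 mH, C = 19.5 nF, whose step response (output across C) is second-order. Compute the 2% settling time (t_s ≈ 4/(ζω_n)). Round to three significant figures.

For a series RLC circuit (capacitor voltage as output), ω_n = 1/√(LC) = 1/√(26.7 mH · 19.5 nF) = 43800 rad/s.
ζ = (R/2)·√(C/L) = (1740/2)·√(19.5 nF/26.7 mH) = 0.743.
t_s ≈ 4/(ζω_n) = 0.000123 s.

t_s ≈ 0.000123 s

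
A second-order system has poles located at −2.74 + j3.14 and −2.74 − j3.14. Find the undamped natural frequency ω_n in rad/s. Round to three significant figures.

With σ = 2.74, ω_d = 3.14: ω_n = √(σ²+ω_d²) = 4.17 rad/s, ζ = σ/ω_n = 0.657.

ω_n ≈ 4.17 rad/s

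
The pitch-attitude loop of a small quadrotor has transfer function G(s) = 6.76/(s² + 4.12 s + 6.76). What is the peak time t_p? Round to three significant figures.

t_p ≈ 1.98 s

Comparing the denominator to s² + 2ζω_n s + ω_n²: ω_n = √6.76 = 2.60 rad/s, and 2ζω_n = 4.12 so ζ = 4.12/(2·2.60) = 0.792.
ω_d = 2.60·√(1 − 0.792²) = 1.59 rad/s. Then t_p = π/ω_d = 1.98 s.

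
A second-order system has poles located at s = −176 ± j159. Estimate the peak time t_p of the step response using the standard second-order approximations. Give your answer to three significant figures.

t_p = π/ω_d with ω_d = 159 (the imaginary part), so t_p = 0.0198 s.

t_p ≈ 0.0198 s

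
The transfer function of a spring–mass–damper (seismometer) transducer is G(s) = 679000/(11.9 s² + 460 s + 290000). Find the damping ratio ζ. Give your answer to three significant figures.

Dividing through by 11.9: denominator becomes s² + 38.66 s + 24370.
So ω_n = √24370 = 156 rad/s and ζ = 38.66/(2·156) = 0.124.

ζ ≈ 0.124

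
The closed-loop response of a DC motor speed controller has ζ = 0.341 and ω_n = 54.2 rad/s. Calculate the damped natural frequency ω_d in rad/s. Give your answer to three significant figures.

ω_d ≈ 51.0 rad/s

ω_d = ω_n√(1−ζ²) = 54.2·√0.884 = 51.0 rad/s.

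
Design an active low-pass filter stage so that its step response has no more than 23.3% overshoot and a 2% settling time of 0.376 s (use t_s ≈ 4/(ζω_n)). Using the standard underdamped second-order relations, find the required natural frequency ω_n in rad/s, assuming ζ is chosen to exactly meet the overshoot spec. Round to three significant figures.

ω_n ≈ 25.3 rad/s

ζ = −ln(OS)/√(π² + (ln OS)²). With OS = 0.233, ln OS = −1.457 and ζ = 1.457/3.463 = 0.421.
Then ω_n = 4/(ζ t_s) = 4/(0.421 × 0.376) = 25.3 rad/s.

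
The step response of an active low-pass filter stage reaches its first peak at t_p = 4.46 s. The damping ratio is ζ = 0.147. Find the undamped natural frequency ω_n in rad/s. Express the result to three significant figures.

ω_n ≈ 0.712 rad/s

Peak time t_p = π/ω_d, so ω_d = π/t_p = π/4.46 = 0.704 rad/s.
ω_n = ω_d/√(1−ζ²) = 0.704/√0.978 = 0.712 rad/s.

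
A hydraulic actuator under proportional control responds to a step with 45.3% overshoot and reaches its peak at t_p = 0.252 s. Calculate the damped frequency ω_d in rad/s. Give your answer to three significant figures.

t_p = π/ω_d, so ω_d = π/0.252 = 12.5 rad/s.

ω_d ≈ 12.5 rad/s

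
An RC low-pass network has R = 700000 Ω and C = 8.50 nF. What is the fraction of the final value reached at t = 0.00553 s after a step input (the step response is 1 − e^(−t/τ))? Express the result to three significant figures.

τ = RC = 700000 × 8.50 nF = 0.00595 s.
y(t)/y_∞ = 1 − e^(−t/τ) = 1 − e^(−0.00553/0.00595) = 1 − e^(−0.929) = 0.605.

y/y_∞ ≈ 0.605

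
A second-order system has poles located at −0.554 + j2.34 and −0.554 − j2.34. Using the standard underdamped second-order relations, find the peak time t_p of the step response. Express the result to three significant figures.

t_p ≈ 1.34 s

t_p = π/ω_d with ω_d = 2.34 (the imaginary part), so t_p = 1.34 s.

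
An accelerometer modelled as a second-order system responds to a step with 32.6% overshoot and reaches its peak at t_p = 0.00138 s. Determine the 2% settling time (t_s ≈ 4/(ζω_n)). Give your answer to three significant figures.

t_s ≈ 0.00492 s

From the overshoot, ζ = −ln(OS)/√(π²+ln²(OS)) = 0.336.
t_p = π/ω_d ⇒ ω_d = 2280 rad/s; then ω_n = ω_d/√(1−ζ²) = 2420 rad/s.
t_s ≈ 4/(ζω_n) = 4/(0.336·2420) = 0.00492 s.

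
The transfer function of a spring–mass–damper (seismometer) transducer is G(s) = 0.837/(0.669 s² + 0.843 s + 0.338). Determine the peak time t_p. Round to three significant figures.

Dividing through by 0.669: denominator becomes s² + 1.260 s + 0.5052.
So ω_n = √0.5052 = 0.711 rad/s and ζ = 1.260/(2·0.711) = 0.886.
ω_d = 0.711·√(1 − 0.886²) = 0.329 rad/s. t_p = π/ω_d = 9.55 s.

t_p ≈ 9.55 s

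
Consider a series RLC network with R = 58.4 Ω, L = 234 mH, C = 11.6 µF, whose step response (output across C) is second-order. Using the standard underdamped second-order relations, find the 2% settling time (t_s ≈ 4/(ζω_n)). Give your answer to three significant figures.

For a series RLC circuit (capacitor voltage as output), ω_n = 1/√(LC) = 1/√(234 mH · 11.6 µF) = 607 rad/s.
ζ = (R/2)·√(C/L) = (58.4/2)·√(11.6 µF/234 mH) = 0.206.
t_s ≈ 4/(ζω_n) = 0.0321 s.

t_s ≈ 0.0321 s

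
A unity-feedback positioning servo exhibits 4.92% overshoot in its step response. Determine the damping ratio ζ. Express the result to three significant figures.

From %OS = 100·exp(−πζ/√(1−ζ²)), invert to get ζ = −ln(OS)/√(π² + ln²(OS)) with OS = 0.0492.
−ln 0.0492 = 3.012, so ζ = 3.012/√(π² + 9.071) = 0.692.

ζ ≈ 0.692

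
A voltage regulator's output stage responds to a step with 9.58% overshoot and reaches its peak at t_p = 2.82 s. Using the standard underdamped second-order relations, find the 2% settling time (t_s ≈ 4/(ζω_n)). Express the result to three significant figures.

t_s ≈ 4.81 s

From the overshoot, ζ = −ln(OS)/√(π²+ln²(OS)) = 0.598.
t_p = π/ω_d ⇒ ω_d = 1.11 rad/s; then ω_n = ω_d/√(1−ζ²) = 1.39 rad/s.
t_s ≈ 4/(ζω_n) = 4/(0.598·1.39) = 4.81 s.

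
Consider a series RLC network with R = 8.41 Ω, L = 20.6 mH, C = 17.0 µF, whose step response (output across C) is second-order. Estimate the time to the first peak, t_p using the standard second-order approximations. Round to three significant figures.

For a series RLC circuit (capacitor voltage as output), ω_n = 1/√(LC) = 1/√(20.6 mH · 17.0 µF) = 1690 rad/s.
ζ = (R/2)·√(C/L) = (8.41/2)·√(17.0 µF/20.6 mH) = 0.121.
ω_d = ω_n√(1−ζ²) = 1680 rad/s. t_p = π/ω_d = 0.00187 s.

t_p ≈ 0.00187 s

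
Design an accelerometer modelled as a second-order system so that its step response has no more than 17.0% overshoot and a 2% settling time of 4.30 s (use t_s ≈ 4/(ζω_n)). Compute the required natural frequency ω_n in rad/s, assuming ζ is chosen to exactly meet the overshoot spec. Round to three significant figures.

From %OS = 100·exp(−πζ/√(1−ζ²)), invert to get ζ = −ln(OS)/√(π² + ln²(OS)) with OS = 0.170.
−ln 0.170 = 1.772, so ζ = 1.772/√(π² + 3.140) = 0.491.
From t_s ≈ 4/(ζω_n): ω_n = 4/(ζ·t_s) = 4/(0.491·4.30) = 1.89 rad/s.

ω_n ≈ 1.89 rad/s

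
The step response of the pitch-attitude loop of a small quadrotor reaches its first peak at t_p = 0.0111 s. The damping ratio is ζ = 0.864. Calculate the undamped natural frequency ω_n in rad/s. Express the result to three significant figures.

ω_n ≈ 562 rad/s

Peak time t_p = π/ω_d, so ω_d = π/t_p = π/0.0111 = 283 rad/s.
ω_n = ω_d/√(1−ζ²) = 283/√0.254 = 562 rad/s.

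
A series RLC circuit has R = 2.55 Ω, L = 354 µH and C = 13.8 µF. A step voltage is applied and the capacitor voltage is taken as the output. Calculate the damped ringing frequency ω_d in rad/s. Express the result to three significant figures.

For a series RLC circuit (capacitor voltage as output), ω_n = 1/√(LC) = 1/√(354 µH · 13.8 µF) = 14300 rad/s.
ζ = (R/2)·√(C/L) = (2.55/2)·√(13.8 µF/354 µH) = 0.252.
ω_d = 14300·√(1 − 0.252²) = 13800 rad/s.

ω_d ≈ 13800 rad/s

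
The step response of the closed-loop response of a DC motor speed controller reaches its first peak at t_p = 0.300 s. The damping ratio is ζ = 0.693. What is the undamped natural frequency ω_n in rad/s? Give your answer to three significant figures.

Peak time t_p = π/ω_d, so ω_d = π/t_p = π/0.300 = 10.5 rad/s.
ω_n = ω_d/√(1−ζ²) = 10.5/√0.520 = 14.5 rad/s.

ω_n ≈ 14.5 rad/s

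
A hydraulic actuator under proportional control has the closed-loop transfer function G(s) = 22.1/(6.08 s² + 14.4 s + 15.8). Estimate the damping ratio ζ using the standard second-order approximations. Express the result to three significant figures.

Dividing through by 6.08: denominator becomes s² + 2.368 s + 2.599.
So ω_n = √2.599 = 1.61 rad/s and ζ = 2.368/(2·1.61) = 0.735.

ζ ≈ 0.735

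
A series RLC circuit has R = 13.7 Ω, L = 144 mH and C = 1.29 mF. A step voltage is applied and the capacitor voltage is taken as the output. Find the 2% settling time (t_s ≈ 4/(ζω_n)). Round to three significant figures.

t_s ≈ 0.0841 s

For a series RLC circuit (capacitor voltage as output), ω_n = 1/√(LC) = 1/√(144 mH · 1.29 mF) = 73.4 rad/s.
ζ = (R/2)·√(C/L) = (13.7/2)·√(1.29 mF/144 mH) = 0.648.
t_s ≈ 4/(ζω_n) = 0.0841 s.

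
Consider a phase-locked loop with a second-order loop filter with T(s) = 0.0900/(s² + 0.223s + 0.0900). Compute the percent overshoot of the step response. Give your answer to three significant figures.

%OS ≈ 28.4%

Matching coefficients with s² + 2ζω_n s + ω_n² gives ω_n² = 0.0900 ⇒ ω_n = 0.300 rad/s, and ζ = 0.223/(2ω_n) = 0.372.
%OS = 100 e^{−πζ/√(1−ζ²)} with ζ = 0.372 gives 28.4%.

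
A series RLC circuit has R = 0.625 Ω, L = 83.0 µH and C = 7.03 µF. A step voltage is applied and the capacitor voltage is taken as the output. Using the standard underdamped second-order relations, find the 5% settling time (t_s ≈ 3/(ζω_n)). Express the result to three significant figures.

t_s ≈ 0.000797 s

For a series RLC circuit (capacitor voltage as output), ω_n = 1/√(LC) = 1/√(83.0 µH · 7.03 µF) = 41400 rad/s.
ζ = (R/2)·√(C/L) = (0.625/2)·√(7.03 µF/83.0 µH) = 0.0909.
t_s ≈ 3/(ζω_n) = 0.000797 s.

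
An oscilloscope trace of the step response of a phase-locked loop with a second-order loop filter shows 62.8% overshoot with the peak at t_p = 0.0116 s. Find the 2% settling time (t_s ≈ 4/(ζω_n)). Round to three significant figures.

t_s ≈ 0.0997 s

From the overshoot, ζ = −ln(OS)/√(π²+ln²(OS)) = 0.146.
From t_p = π/ω_d, ω_d = π/0.0116 = 271 rad/s, so ω_n = ω_d/√(1−ζ²) = 274 rad/s.
t_s ≈ 4/(ζω_n) = 4/(0.146·274) = 0.0997 s.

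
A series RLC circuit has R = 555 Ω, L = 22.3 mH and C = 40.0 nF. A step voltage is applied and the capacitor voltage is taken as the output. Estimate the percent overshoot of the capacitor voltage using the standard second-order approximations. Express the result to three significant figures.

%OS ≈ 28.4%

For a series RLC circuit (capacitor voltage as output), ω_n = 1/√(LC) = 1/√(22.3 mH · 40.0 nF) = 33500 rad/s.
ζ = (R/2)·√(C/L) = (555/2)·√(40.0 nF/22.3 mH) = 0.372.
Overshoot: exp(−π·0.372/√(1−0.372²)) = 0.284, i.e. 28.4%.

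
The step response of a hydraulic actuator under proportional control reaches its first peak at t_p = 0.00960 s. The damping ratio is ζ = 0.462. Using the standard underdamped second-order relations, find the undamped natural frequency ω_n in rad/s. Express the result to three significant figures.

Peak time t_p = π/ω_d, so ω_d = π/t_p = π/0.00960 = 327 rad/s.
ω_n = ω_d/√(1−ζ²) = 327/√0.787 = 369 rad/s.

ω_n ≈ 369 rad/s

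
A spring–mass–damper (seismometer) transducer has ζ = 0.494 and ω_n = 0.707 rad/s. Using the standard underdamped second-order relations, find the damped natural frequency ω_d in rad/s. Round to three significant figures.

ω_d = ω_n√(1−ζ²) = 0.707·√0.756 = 0.615 rad/s.

ω_d ≈ 0.615 rad/s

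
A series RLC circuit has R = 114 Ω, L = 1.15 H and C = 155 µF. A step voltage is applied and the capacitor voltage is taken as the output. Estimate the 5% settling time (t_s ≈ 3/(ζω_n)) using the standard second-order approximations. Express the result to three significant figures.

For a series RLC circuit (capacitor voltage as output), ω_n = 1/√(LC) = 1/√(1.15 H · 155 µF) = 74.9 rad/s.
ζ = (R/2)·√(C/L) = (114/2)·√(155 µF/1.15 H) = 0.662.
t_s ≈ 3/(ζω_n) = 0.0605 s.

t_s ≈ 0.0605 s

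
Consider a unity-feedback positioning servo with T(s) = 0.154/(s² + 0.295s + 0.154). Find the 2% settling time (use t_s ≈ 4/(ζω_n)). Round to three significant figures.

t_s ≈ 27.1 s

Comparing the denominator to s² + 2ζω_n s + ω_n²: ω_n = √0.154 = 0.392 rad/s, and 2ζω_n = 0.295 so ζ = 0.295/(2·0.392) = 0.376.
t_s ≈ 4/(ζω_n) = 4/(0.376·0.392) = 27.1 s.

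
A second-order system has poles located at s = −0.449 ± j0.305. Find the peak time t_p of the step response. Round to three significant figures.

t_p ≈ 10.3 s

t_p = π/ω_d with ω_d = 0.305 (the imaginary part), so t_p = 10.3 s.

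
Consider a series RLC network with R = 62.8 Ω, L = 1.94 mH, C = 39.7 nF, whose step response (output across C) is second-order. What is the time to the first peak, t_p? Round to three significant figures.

t_p ≈ 0.0000279 s

For a series RLC circuit (capacitor voltage as output), ω_n = 1/√(LC) = 1/√(1.94 mH · 39.7 nF) = 114000 rad/s.
ζ = (R/2)·√(C/L) = (62.8/2)·√(39.7 nF/1.94 mH) = 0.142.
ω_d = 114000·√(1 − 0.142²) = 113000 rad/s. t_p = π/ω_d = 0.0000279 s.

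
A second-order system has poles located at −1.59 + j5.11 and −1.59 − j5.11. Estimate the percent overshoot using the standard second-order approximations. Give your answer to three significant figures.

%OS ≈ 37.6%

|pole| = ω_n = √(1.59² + 5.11²) = 5.35 rad/s; ζ = cos θ = σ/ω_n = 0.297.
%OS = 100·exp(−πζ/√(1−ζ²)) = 37.6%.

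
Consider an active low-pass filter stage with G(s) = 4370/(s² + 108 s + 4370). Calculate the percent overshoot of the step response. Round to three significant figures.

%OS ≈ 1.17%

ω_n = √4370 = 66.1 rad/s; ζ = 108/(2·66.1) = 0.817.
%OS = 100 e^{−πζ/√(1−ζ²)} with ζ = 0.817 gives 1.17%.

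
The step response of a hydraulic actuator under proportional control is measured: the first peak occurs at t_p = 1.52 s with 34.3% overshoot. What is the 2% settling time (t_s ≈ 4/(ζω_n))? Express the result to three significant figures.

The overshoot fixes ζ = −ln(OS)/√(π²+ln²(OS)) = 0.322.
From t_p = π/ω_d, ω_d = π/1.52 = 2.07 rad/s, so ω_n = ω_d/√(1−ζ²) = 2.18 rad/s.
t_s ≈ 4/(ζω_n) = 4/(0.322·2.18) = 5.68 s.

t_s ≈ 5.68 s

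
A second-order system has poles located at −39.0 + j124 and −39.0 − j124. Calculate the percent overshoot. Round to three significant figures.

%OS ≈ 37.2%

|pole| = ω_n = √(39.0² + 124²) = 130 rad/s; ζ = cos θ = σ/ω_n = 0.300.
%OS = 100·exp(−πζ/√(1−ζ²)) = 37.2%.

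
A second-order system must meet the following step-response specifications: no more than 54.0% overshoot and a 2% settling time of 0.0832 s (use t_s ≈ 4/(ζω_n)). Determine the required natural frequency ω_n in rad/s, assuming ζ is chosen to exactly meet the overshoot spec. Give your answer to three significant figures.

Inverting the overshoot relation: ζ = |ln 0.540|/√(π² + ln²0.540) = 0.192.
From t_s ≈ 4/(ζω_n): ω_n = 4/(ζ·t_s) = 4/(0.192·0.0832) = 250 rad/s.

ω_n ≈ 250 rad/s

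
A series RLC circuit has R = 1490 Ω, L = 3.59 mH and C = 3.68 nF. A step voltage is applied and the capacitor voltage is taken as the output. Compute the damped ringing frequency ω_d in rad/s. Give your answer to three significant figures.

ω_d ≈ 181000 rad/s

For a series RLC circuit (capacitor voltage as output), ω_n = 1/√(LC) = 1/√(3.59 mH · 3.68 nF) = 275000 rad/s.
ζ = (R/2)·√(C/L) = (1490/2)·√(3.68 nF/3.59 mH) = 0.754.
ω_d = 275000·√(1 − 0.754²) = 181000 rad/s.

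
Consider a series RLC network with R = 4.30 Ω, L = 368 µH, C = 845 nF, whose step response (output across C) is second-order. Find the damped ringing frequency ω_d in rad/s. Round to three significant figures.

For a series RLC circuit (capacitor voltage as output), ω_n = 1/√(LC) = 1/√(368 µH · 845 nF) = 56700 rad/s.
ζ = (R/2)·√(C/L) = (4.30/2)·√(845 nF/368 µH) = 0.103.
ω_d = ω_n√(1−ζ²) = 56400 rad/s.

ω_d ≈ 56400 rad/s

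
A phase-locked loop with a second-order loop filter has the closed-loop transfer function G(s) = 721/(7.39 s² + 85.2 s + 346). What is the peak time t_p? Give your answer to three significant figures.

Dividing through by 7.39: denominator becomes s² + 11.53 s + 46.82.
So ω_n = √46.82 = 6.84 rad/s and ζ = 11.53/(2·6.84) = 0.842.
ω_d = 6.84·√(1 − 0.842²) = 3.69 rad/s. t_p = π/ω_d = 0.852 s.

t_p ≈ 0.852 s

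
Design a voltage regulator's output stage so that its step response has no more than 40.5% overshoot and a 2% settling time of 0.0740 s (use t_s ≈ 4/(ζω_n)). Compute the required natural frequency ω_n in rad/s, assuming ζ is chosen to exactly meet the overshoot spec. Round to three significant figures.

ω_n ≈ 195 rad/s

ζ = −ln(OS)/√(π² + (ln OS)²). With OS = 0.405, ln OS = −0.9039 and ζ = 0.9039/3.269 = 0.276.
From t_s ≈ 4/(ζω_n): ω_n = 4/(ζ·t_s) = 4/(0.276·0.0740) = 195 rad/s.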